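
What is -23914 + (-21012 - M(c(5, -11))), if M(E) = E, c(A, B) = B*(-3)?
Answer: -44959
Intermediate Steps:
c(A, B) = -3*B
-23914 + (-21012 - M(c(5, -11))) = -23914 + (-21012 - (-3)*(-11)) = -23914 + (-21012 - 1*33) = -23914 + (-21012 - 33) = -23914 - 21045 = -44959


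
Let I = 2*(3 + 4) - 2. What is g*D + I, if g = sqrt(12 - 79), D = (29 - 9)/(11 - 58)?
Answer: 12 - 20*I*sqrt(67)/47 ≈ 12.0 - 3.4831*I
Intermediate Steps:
I = 12 (I = 2*7 - 2 = 14 - 2 = 12)
D = -20/47 (D = 20/(-47) = 20*(-1/47) = -20/47 ≈ -0.42553)
g = I*sqrt(67) (g = sqrt(-67) = I*sqrt(67) ≈ 8.1853*I)
g*D + I = (I*sqrt(67))*(-20/47) + 12 = -20*I*sqrt(67)/47 + 12 = 12 - 20*I*sqrt(67)/47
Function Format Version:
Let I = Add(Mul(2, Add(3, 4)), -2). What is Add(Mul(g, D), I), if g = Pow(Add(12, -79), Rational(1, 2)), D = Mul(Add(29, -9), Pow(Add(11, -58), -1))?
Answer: Add(12, Mul(Rational(-20, 47), I, Pow(67, Rational(1, 2)))) ≈ Add(12.000, Mul(-3.4831, I))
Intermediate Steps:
I = 12 (I = Add(Mul(2, 7), -2) = Add(14, -2) = 12)
D = Rational(-20, 47) (D = Mul(20, Pow(-47, -1)) = Mul(20, Rational(-1, 47)) = Rational(-20, 47) ≈ -0.42553)
g = Mul(I, Pow(67, Rational(1, 2))) (g = Pow(-67, Rational(1, 2)) = Mul(I, Pow(67, Rational(1, 2))) ≈ Mul(8.1853, I))
Add(Mul(g, D), I) = Add(Mul(Mul(I, Pow(67, Rational(1, 2))), Rational(-20, 47)), 12) = Add(Mul(Rational(-20, 47), I, Pow(67, Rational(1, 2))), 12) = Add(12, Mul(Rational(-20, 47), I, Pow(67, Rational(1, 2))))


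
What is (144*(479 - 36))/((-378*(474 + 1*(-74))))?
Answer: -443/1050 ≈ -0.42190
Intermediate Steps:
(144*(479 - 36))/((-378*(474 + 1*(-74)))) = (144*443)/((-378*(474 - 74))) = 63792/((-378*400)) = 63792/(-151200) = 63792*(-1/151200) = -443/1050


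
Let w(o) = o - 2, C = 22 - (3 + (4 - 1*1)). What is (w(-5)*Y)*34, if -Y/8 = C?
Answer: 30464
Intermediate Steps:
C = 16 (C = 22 - (3 + (4 - 1)) = 22 - (3 + 3) = 22 - 1*6 = 22 - 6 = 16)
Y = -128 (Y = -8*16 = -128)
w(o) = -2 + o
(w(-5)*Y)*34 = ((-2 - 5)*(-128))*34 = -7*(-128)*34 = 896*34 = 30464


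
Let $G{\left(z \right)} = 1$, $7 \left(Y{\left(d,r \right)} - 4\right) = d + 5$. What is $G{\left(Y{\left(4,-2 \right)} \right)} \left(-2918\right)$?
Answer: $-2918$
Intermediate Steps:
$Y{\left(d,r \right)} = \frac{33}{7} + \frac{d}{7}$ ($Y{\left(d,r \right)} = 4 + \frac{d + 5}{7} = 4 + \frac{5 + d}{7} = 4 + \left(\frac{5}{7} + \frac{d}{7}\right) = \frac{33}{7} + \frac{d}{7}$)
$G{\left(Y{\left(4,-2 \right)} \right)} \left(-2918\right) = 1 \left(-2918\right) = -2918$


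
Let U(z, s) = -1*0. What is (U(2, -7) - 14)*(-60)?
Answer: 840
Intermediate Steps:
U(z, s) = 0
(U(2, -7) - 14)*(-60) = (0 - 14)*(-60) = -14*(-60) = 840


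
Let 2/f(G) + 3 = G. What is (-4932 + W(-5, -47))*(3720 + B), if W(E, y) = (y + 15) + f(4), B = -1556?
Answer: -10737768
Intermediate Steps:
f(G) = 2/(-3 + G)
W(E, y) = 17 + y (W(E, y) = (y + 15) + 2/(-3 + 4) = (15 + y) + 2/1 = (15 + y) + 2*1 = (15 + y) + 2 = 17 + y)
(-4932 + W(-5, -47))*(3720 + B) = (-4932 + (17 - 47))*(3720 - 1556) = (-4932 - 30)*2164 = -4962*2164 = -10737768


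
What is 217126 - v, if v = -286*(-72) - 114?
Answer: 196648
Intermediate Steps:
v = 20478 (v = 20592 - 114 = 20478)
217126 - v = 217126 - 1*20478 = 217126 - 20478 = 196648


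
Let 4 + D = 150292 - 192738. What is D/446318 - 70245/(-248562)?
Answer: 1155563945/6163205262 ≈ 0.18749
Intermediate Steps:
D = -42450 (D = -4 + (150292 - 192738) = -4 - 42446 = -42450)
D/446318 - 70245/(-248562) = -42450/446318 - 70245/(-248562) = -42450*1/446318 - 70245*(-1/248562) = -21225/223159 + 7805/27618 = 1155563945/6163205262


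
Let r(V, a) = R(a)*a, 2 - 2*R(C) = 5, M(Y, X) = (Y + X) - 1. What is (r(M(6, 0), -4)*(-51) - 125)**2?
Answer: 185761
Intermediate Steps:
M(Y, X) = -1 + X + Y (M(Y, X) = (X + Y) - 1 = -1 + X + Y)
R(C) = -3/2 (R(C) = 1 - 1/2*5 = 1 - 5/2 = -3/2)
r(V, a) = -3*a/2
(r(M(6, 0), -4)*(-51) - 125)**2 = (-3/2*(-4)*(-51) - 125)**2 = (6*(-51) - 125)**2 = (-306 - 125)**2 = (-431)**2 = 185761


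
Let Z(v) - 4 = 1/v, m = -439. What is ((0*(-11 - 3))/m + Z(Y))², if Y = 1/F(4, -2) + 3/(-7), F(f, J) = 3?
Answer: 169/4 ≈ 42.250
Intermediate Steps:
Y = -2/21 (Y = 1/3 + 3/(-7) = 1*(⅓) + 3*(-⅐) = ⅓ - 3/7 = -2/21 ≈ -0.095238)
Z(v) = 4 + 1/v
((0*(-11 - 3))/m + Z(Y))² = ((0*(-11 - 3))/(-439) + (4 + 1/(-2/21)))² = ((0*(-14))*(-1/439) + (4 - 21/2))² = (0*(-1/439) - 13/2)² = (0 - 13/2)² = (-13/2)² = 169/4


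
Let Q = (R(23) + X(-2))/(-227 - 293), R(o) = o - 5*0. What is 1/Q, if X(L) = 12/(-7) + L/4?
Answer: -7280/291 ≈ -25.017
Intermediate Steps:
R(o) = o (R(o) = o + 0 = o)
X(L) = -12/7 + L/4 (X(L) = 12*(-⅐) + L*(¼) = -12/7 + L/4)
Q = -291/7280 (Q = (23 + (-12/7 + (¼)*(-2)))/(-227 - 293) = (23 + (-12/7 - ½))/(-520) = (23 - 31/14)*(-1/520) = (291/14)*(-1/520) = -291/7280 ≈ -0.039973)
1/Q = 1/(-291/7280) = -7280/291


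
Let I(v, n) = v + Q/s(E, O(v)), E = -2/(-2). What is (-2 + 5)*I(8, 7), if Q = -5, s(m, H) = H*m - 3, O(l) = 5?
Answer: 33/2 ≈ 16.500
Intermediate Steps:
E = 1 (E = -2*(-½) = 1)
s(m, H) = -3 + H*m
I(v, n) = -5/2 + v (I(v, n) = v - 5/(-3 + 5*1) = v - 5/(-3 + 5) = v - 5/2 = -5/2 + v)
(-2 + 5)*I(8, 7) = (-2 + 5)*(-5/2 + 8) = 3*(11/2) = 33/2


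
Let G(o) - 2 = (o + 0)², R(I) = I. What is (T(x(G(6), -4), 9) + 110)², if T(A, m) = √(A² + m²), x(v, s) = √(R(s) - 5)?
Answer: 12172 + 1320*√2 ≈ 14039.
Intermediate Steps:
G(o) = 2 + o² (G(o) = 2 + (o + 0)² = 2 + o²)
x(v, s) = √(-5 + s) (x(v, s) = √(s - 5) = √(-5 + s))
(T(x(G(6), -4), 9) + 110)² = (√((√(-5 - 4))² + 9²) + 110)² = (√((√(-9))² + 81) + 110)² = (√((3*I)² + 81) + 110)² = (√(-9 + 81) + 110)² = (√72 + 110)² = (6*√2 + 110)² = (110 + 6*√2)²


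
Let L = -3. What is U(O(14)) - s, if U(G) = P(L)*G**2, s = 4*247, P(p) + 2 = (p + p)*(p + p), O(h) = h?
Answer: 5676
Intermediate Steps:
P(p) = -2 + 4*p**2 (P(p) = -2 + (p + p)*(p + p) = -2 + (2*p)*(2*p) = -2 + 4*p**2)
s = 988
U(G) = 34*G**2 (U(G) = (-2 + 4*(-3)**2)*G**2 = (-2 + 4*9)*G**2 = (-2 + 36)*G**2 = 34*G**2)
U(O(14)) - s = 34*14**2 - 1*988 = 34*196 - 988 = 6664 - 988 = 5676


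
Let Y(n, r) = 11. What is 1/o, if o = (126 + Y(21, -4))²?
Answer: 1/18769 ≈ 5.3279e-5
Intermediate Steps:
o = 18769 (o = (126 + 11)² = 137² = 18769)
1/o = 1/18769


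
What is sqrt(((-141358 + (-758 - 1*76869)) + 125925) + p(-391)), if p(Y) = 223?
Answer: I*sqrt(92837) ≈ 304.69*I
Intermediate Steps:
sqrt(((-141358 + (-758 - 1*76869)) + 125925) + p(-391)) = sqrt(((-141358 + (-758 - 1*76869)) + 125925) + 223) = sqrt(((-141358 + (-758 - 76869)) + 125925) + 223) = sqrt(((-141358 - 77627) + 125925) + 223) = sqrt((-218985 + 125925) + 223) = sqrt(-93060 + 223) = sqrt(-92837) = I*sqrt(92837)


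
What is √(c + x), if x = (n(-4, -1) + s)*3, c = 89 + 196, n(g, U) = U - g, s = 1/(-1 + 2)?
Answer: 3*√33 ≈ 17.234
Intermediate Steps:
s = 1 (s = 1/1 = 1)
c = 285
x = 12 (x = ((-1 - 1*(-4)) + 1)*3 = ((-1 + 4) + 1)*3 = (3 + 1)*3 = 4*3 = 12)
√(c + x) = √(285 + 12) = √297 = 3*√33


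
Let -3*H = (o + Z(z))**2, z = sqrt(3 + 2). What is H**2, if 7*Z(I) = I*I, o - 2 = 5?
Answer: 944784/2401 ≈ 393.50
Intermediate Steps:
o = 7 (o = 2 + 5 = 7)
z = sqrt(5) ≈ 2.2361
Z(I) = I**2/7 (Z(I) = (I*I)/7 = I**2/7)
H = -972/49 (H = -(7 + (sqrt(5))**2/7)**2/3 = -(7 + (1/7)*5)**2/3 = -(7 + 5/7)**2/3 = -(54/7)**2/3 = -1/3*2916/49 = -972/49 ≈ -19.837)
H**2 = (-972/49)**2 = 944784/2401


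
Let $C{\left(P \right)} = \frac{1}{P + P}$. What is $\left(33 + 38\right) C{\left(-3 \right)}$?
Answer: $- \frac{71}{6} \approx -11.833$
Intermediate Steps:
$C{\left(P \right)} = \frac{1}{2 P}$
$\left(33 + 38\right) C{\left(-3 \right)} = \left(33 + 38\right) \frac{1}{2 \left(-3\right)} = 71 \cdot \frac{1}{2} \left(- \frac{1}{3}\right) = 71 \left(- \frac{1}{6}\right) = - \frac{71}{6}$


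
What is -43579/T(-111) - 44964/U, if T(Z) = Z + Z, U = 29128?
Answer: 78711694/404151 ≈ 194.76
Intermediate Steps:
T(Z) = 2*Z
-43579/T(-111) - 44964/U = -43579/(2*(-111)) - 44964/29128 = -43579/(-222) - 44964*1/29128 = -43579*(-1/222) - 11241/7282 = 43579/222 - 11241/7282 = 78711694/404151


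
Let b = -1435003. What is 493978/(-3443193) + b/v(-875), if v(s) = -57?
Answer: 1646988042611/65420667 ≈ 25175.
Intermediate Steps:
493978/(-3443193) + b/v(-875) = 493978/(-3443193) - 1435003/(-57) = 493978*(-1/3443193) - 1435003*(-1/57) = -493978/3443193 + 1435003/57 = 1646988042611/65420667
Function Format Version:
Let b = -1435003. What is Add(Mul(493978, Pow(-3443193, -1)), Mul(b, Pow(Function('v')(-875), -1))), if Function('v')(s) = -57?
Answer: Rational(1646988042611, 65420667) ≈ 25175.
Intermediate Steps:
Add(Mul(493978, Pow(-3443193, -1)), Mul(b, Pow(Function('v')(-875), -1))) = Add(Mul(493978, Pow(-3443193, -1)), Mul(-1435003, Pow(-57, -1))) = Add(Mul(493978, Rational(-1, 3443193)), Mul(-1435003, Rational(-1, 57))) = Add(Rational(-493978, 3443193), Rational(1435003, 57)) = Rational(1646988042611, 65420667)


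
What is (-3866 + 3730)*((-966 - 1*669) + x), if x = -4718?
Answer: 864008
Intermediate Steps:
(-3866 + 3730)*((-966 - 1*669) + x) = (-3866 + 3730)*((-966 - 1*669) - 4718) = -136*((-966 - 669) - 4718) = -136*(-1635 - 4718) = -136*(-6353) = 864008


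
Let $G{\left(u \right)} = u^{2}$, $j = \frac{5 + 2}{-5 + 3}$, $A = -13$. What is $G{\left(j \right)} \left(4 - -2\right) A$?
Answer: $- \frac{1911}{2} \approx -955.5$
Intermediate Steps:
$j = - \frac{7}{2}$ ($j = \frac{7}{-2} = 7 \left(- \frac{1}{2}\right) = - \frac{7}{2} \approx -3.5$)
$G{\left(j \right)} \left(4 - -2\right) A = \left(- \frac{7}{2}\right)^{2} \left(4 - -2\right) \left(-13\right) = \frac{49 \left(4 + 2\right)}{4} \left(-13\right) = \frac{49}{4} \cdot 6 \left(-13\right) = \frac{147}{2} \left(-13\right) = - \frac{1911}{2}$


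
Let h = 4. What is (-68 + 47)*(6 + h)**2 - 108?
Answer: -2208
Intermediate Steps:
(-68 + 47)*(6 + h)**2 - 108 = (-68 + 47)*(6 + 4)**2 - 108 = -21*10**2 - 108 = -21*100 - 108 = -2100 - 108 = -2208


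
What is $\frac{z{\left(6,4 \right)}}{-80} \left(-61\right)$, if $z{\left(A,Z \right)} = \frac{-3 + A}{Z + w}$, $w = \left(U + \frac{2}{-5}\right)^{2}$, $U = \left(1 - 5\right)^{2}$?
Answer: $\frac{915}{98944} \approx 0.0092477$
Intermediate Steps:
$U = 16$ ($U = \left(-4\right)^{2} = 16$)
$w = \frac{6084}{25}$ ($w = \left(16 + \frac{2}{-5}\right)^{2} = \left(16 + 2 \left(- \frac{1}{5}\right)\right)^{2} = \left(16 - \frac{2}{5}\right)^{2} = \left(\frac{78}{5}\right)^{2} = \frac{6084}{25} \approx 243.36$)
$z{\left(A,Z \right)} = \frac{-3 + A}{\frac{6084}{25} + Z}$ ($z{\left(A,Z \right)} = \frac{-3 + A}{Z + \frac{6084}{25}} = \frac{-3 + A}{\frac{6084}{25} + Z}$)
$\frac{z{\left(6,4 \right)}}{-80} \left(-61\right) = \frac{25 \frac{1}{6084 + 25 \cdot 4} \left(-3 + 6\right)}{-80} \left(-61\right) = - \frac{25 \frac{1}{6084 + 100} \cdot 3}{80} \left(-61\right) = - \frac{25 \cdot \frac{1}{6184} \cdot 3}{80} \left(-61\right) = \left(- \frac{1}{80}\right) \frac{75}{6184} \left(-61\right) = \left(- \frac{15}{98944}\right) \left(-61\right) = \frac{915}{98944}$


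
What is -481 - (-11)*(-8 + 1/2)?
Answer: -1127/2 ≈ -563.50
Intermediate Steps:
-481 - (-11)*(-8 + 1/2) = -481 - (-11)*(-8 + ½) = -481 - (-11)*(-15)/2 = -481 - 1*165/2 = -481 - 165/2 = -1127/2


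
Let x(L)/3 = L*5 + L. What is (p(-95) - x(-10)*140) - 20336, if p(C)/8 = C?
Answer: 4104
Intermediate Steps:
x(L) = 18*L (x(L) = 3*(L*5 + L) = 3*(5*L + L) = 3*(6*L) = 18*L)
p(C) = 8*C
(p(-95) - x(-10)*140) - 20336 = (8*(-95) - 18*(-10)*140) - 20336 = (-760 - (-180)*140) - 20336 = (-760 - 1*(-25200)) - 20336 = (-760 + 25200) - 20336 = 24440 - 20336 = 4104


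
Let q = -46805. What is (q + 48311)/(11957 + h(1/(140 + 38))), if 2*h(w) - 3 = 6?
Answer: 3012/23923 ≈ 0.12590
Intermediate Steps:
h(w) = 9/2 (h(w) = 3/2 + (1/2)*6 = 3/2 + 3 = 9/2)
(q + 48311)/(11957 + h(1/(140 + 38))) = (-46805 + 48311)/(11957 + 9/2) = 1506/(23923/2) = 1506*(2/23923) = 3012/23923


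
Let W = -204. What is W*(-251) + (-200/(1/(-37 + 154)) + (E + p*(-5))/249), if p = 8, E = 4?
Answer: 2307720/83 ≈ 27804.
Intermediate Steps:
W*(-251) + (-200/(1/(-37 + 154)) + (E + p*(-5))/249) = -204*(-251) + (-200/(1/(-37 + 154)) + (4 + 8*(-5))/249) = 51204 + (-200/(1/117) + (4 - 40)*(1/249)) = 51204 + (-200/1/117 - 36*1/249) = 51204 + (-200*117 - 12/83) = 51204 + (-23400 - 12/83) = 51204 - 1942212/83 = 2307720/83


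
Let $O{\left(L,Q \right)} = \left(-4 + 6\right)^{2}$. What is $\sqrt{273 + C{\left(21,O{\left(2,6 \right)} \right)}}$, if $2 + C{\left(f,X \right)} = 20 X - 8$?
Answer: $7 \sqrt{7} \approx 18.52$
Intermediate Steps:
$O{\left(L,Q \right)} = 4$ ($O{\left(L,Q \right)} = 2^{2} = 4$)
$C{\left(f,X \right)} = -10 + 20 X$ ($C{\left(f,X \right)} = -2 + \left(20 X - 8\right) = -2 + \left(-8 + 20 X\right) = -10 + 20 X$)
$\sqrt{273 + C{\left(21,O{\left(2,6 \right)} \right)}} = \sqrt{273 + \left(-10 + 20 \cdot 4\right)} = \sqrt{273 + \left(-10 + 80\right)} = \sqrt{273 + 70} = \sqrt{343} = 7 \sqrt{7}$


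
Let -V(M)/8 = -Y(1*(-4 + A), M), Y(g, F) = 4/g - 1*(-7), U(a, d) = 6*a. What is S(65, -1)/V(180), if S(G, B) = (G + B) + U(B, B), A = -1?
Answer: 145/124 ≈ 1.1694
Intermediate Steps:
S(G, B) = G + 7*B (S(G, B) = (G + B) + 6*B = (B + G) + 6*B = G + 7*B)
Y(g, F) = 7 + 4/g (Y(g, F) = 4/g + 7 = 7 + 4/g)
V(M) = 248/5 (V(M) = -(-8)*(7 + 4/((1*(-4 - 1)))) = -(-8)*(7 + 4/((1*(-5)))) = -(-8)*(7 + 4/(-5)) = -(-8)*(7 + 4*(-⅕)) = -(-8)*(7 - ⅘) = -(-8)*31/5 = -8*(-31/5) = 248/5)
S(65, -1)/V(180) = (65 + 7*(-1))/(248/5) = (65 - 7)*(5/248) = 58*(5/248) = 145/124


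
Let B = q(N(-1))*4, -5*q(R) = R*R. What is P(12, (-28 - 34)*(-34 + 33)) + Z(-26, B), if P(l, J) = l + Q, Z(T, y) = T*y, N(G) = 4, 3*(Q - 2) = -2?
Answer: 5192/15 ≈ 346.13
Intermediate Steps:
Q = 4/3 (Q = 2 + (1/3)*(-2) = 2 - 2/3 = 4/3 ≈ 1.3333)
q(R) = -R**2/5 (q(R) = -R*R/5 = -R**2/5)
B = -64/5 (B = -1/5*4**2*4 = -1/5*16*4 = -16/5*4 = -64/5 ≈ -12.800)
P(l, J) = 4/3 + l (P(l, J) = l + 4/3 = 4/3 + l)
P(12, (-28 - 34)*(-34 + 33)) + Z(-26, B) = (4/3 + 12) - 26*(-64/5) = 40/3 + 1664/5 = 5192/15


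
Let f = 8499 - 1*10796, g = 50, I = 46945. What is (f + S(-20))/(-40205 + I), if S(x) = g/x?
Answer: -4599/13480 ≈ -0.34117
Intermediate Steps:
f = -2297 (f = 8499 - 10796 = -2297)
S(x) = 50/x
(f + S(-20))/(-40205 + I) = (-2297 + 50/(-20))/(-40205 + 46945) = (-2297 + 50*(-1/20))/6740 = (-2297 - 5/2)*(1/6740) = -4599/2*1/6740 = -4599/13480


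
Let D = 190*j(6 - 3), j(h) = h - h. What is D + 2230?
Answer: 2230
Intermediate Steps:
j(h) = 0
D = 0 (D = 190*0 = 0)
D + 2230 = 0 + 2230 = 2230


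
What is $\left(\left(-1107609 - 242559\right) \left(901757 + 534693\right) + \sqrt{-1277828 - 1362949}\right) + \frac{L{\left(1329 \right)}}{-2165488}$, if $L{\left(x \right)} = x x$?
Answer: $- \frac{4199853154121683041}{2165488} + i \sqrt{2640777} \approx -1.9394 \cdot 10^{12} + 1625.0 i$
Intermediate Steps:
$L{\left(x \right)} = x^{2}$
$\left(\left(-1107609 - 242559\right) \left(901757 + 534693\right) + \sqrt{-1277828 - 1362949}\right) + \frac{L{\left(1329 \right)}}{-2165488} = \left(\left(-1107609 - 242559\right) \left(901757 + 534693\right) + \sqrt{-1277828 - 1362949}\right) + \frac{1329^{2}}{-2165488} = \left(\left(-1350168\right) 1436450 + \sqrt{-2640777}\right) + 1766241 \left(- \frac{1}{2165488}\right) = \left(-1939448823600 + i \sqrt{2640777}\right) - \frac{1766241}{2165488} = - \frac{4199853154121683041}{2165488} + i \sqrt{2640777}$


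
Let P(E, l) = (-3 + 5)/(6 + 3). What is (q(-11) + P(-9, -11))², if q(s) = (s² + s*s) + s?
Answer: 4330561/81 ≈ 53464.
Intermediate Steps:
q(s) = s + 2*s² (q(s) = (s² + s²) + s = 2*s² + s = s + 2*s²)
P(E, l) = 2/9
(q(-11) + P(-9, -11))² = (-11*(1 + 2*(-11)) + 2/9)² = (-11*(1 - 22) + 2/9)² = (-11*(-21) + 2/9)² = (231 + 2/9)² = (2081/9)² = 4330561/81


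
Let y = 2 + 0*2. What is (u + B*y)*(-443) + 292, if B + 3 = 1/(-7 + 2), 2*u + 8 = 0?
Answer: 24496/5 ≈ 4899.2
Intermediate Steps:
y = 2 (y = 2 + 0 = 2)
u = -4 (u = -4 + (1/2)*0 = -4 + 0 = -4)
B = -16/5 (B = -3 + 1/(-7 + 2) = -3 + 1/(-5) = -3 - 1/5 = -16/5 ≈ -3.2000)
(u + B*y)*(-443) + 292 = (-4 - 16/5*2)*(-443) + 292 = (-4 - 32/5)*(-443) + 292 = -52/5*(-443) + 292 = 23036/5 + 292 = 24496/5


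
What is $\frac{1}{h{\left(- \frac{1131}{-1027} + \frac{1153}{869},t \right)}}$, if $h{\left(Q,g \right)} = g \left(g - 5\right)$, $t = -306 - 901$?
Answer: $\frac{1}{1462884} \approx 6.8358 \cdot 10^{-7}$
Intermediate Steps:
$t = -1207$
$h{\left(Q,g \right)} = g \left(-5 + g\right)$
$\frac{1}{h{\left(- \frac{1131}{-1027} + \frac{1153}{869},t \right)}} = \frac{1}{\left(-1207\right) \left(-5 - 1207\right)} = \frac{1}{\left(-1207\right) \left(-1212\right)} = \frac{1}{1462884}$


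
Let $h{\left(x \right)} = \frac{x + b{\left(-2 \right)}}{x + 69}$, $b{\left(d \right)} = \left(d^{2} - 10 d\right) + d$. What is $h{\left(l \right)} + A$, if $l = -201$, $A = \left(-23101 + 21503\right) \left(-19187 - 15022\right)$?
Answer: $\frac{7215909803}{132} \approx 5.4666 \cdot 10^{7}$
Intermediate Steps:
$A = 54665982$ ($A = \left(-1598\right) \left(-34209\right) = 54665982$)
$b{\left(d \right)} = d^{2} - 9 d$
$h{\left(x \right)} = \frac{22 + x}{69 + x}$ ($h{\left(x \right)} = \frac{x - 2 \left(-9 - 2\right)}{x + 69} = \frac{x - -22}{69 + x} = \frac{x + 22}{69 + x} = \frac{22 + x}{69 + x}$)
$h{\left(l \right)} + A = \frac{22 - 201}{69 - 201} + 54665982 = \frac{1}{-132} \left(-179\right) + 54665982 = \left(- \frac{1}{132}\right) \left(-179\right) + 54665982 = \frac{179}{132} + 54665982 = \frac{7215909803}{132}$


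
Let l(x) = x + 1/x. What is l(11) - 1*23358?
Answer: -256816/11 ≈ -23347.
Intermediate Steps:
l(11) - 1*23358 = (11 + 1/11) - 1*23358 = (11 + 1/11) - 23358 = 122/11 - 23358 = -256816/11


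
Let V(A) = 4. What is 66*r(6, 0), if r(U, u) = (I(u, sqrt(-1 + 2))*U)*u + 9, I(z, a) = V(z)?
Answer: 594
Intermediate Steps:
I(z, a) = 4
r(U, u) = 9 + 4*U*u (r(U, u) = (4*U)*u + 9 = 4*U*u + 9 = 9 + 4*U*u)
66*r(6, 0) = 66*(9 + 4*6*0) = 66*(9 + 0) = 66*9 = 594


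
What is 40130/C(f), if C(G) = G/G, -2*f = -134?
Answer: 40130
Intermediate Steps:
f = 67 (f = -1/2*(-134) = 67)
C(G) = 1
40130/C(f) = 40130/1 = 40130*1 = 40130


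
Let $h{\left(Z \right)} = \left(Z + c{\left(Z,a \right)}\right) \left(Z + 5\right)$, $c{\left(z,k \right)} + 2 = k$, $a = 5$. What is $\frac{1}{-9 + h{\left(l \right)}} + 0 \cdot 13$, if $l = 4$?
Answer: $\frac{1}{54} \approx 0.018519$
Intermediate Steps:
$c{\left(z,k \right)} = -2 + k$
$h{\left(Z \right)} = \left(3 + Z\right) \left(5 + Z\right)$ ($h{\left(Z \right)} = \left(Z + \left(-2 + 5\right)\right) \left(Z + 5\right) = \left(Z + 3\right) \left(5 + Z\right) = \left(3 + Z\right) \left(5 + Z\right)$)
$\frac{1}{-9 + h{\left(l \right)}} + 0 \cdot 13 = \frac{1}{-9 + \left(15 + 4^{2} + 8 \cdot 4\right)} + 0 \cdot 13 = \frac{1}{-9 + \left(15 + 16 + 32\right)} + 0 = \frac{1}{-9 + 63} + 0 = \frac{1}{54} + 0 = \frac{1}{54}$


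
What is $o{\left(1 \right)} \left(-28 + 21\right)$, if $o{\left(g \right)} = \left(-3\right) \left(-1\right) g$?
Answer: $-21$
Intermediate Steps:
$o{\left(g \right)} = 3 g$
$o{\left(1 \right)} \left(-28 + 21\right) = 3 \cdot 1 \left(-28 + 21\right) = 3 \left(-7\right) = -21$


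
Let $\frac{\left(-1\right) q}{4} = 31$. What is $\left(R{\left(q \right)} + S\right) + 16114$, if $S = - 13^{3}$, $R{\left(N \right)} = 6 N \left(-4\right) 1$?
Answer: $16893$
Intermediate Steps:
$q = -124$ ($q = \left(-4\right) 31 = -124$)
$R{\left(N \right)} = - 24 N$ ($R{\left(N \right)} = - 24 N 1 = - 24 N$)
$S = -2197$ ($S = \left(-1\right) 2197 = -2197$)
$\left(R{\left(q \right)} + S\right) + 16114 = \left(\left(-24\right) \left(-124\right) - 2197\right) + 16114 = \left(2976 - 2197\right) + 16114 = 779 + 16114 = 16893$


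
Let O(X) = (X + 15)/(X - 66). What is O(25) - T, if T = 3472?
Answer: -142392/41 ≈ -3473.0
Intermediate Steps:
O(X) = (15 + X)/(-66 + X)
O(25) - T = (15 + 25)/(-66 + 25) - 1*3472 = 40/(-41) - 3472 = -1/41*40 - 3472 = -40/41 - 3472 = -142392/41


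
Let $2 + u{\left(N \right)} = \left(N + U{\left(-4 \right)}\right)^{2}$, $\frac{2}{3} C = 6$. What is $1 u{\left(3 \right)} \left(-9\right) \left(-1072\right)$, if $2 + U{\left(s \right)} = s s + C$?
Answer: $6502752$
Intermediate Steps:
$C = 9$ ($C = \frac{3}{2} \cdot 6 = 9$)
$U{\left(s \right)} = 7 + s^{2}$ ($U{\left(s \right)} = -2 + \left(s s + 9\right) = -2 + \left(s^{2} + 9\right) = -2 + \left(9 + s^{2}\right) = 7 + s^{2}$)
$u{\left(N \right)} = -2 + \left(23 + N\right)^{2}$ ($u{\left(N \right)} = -2 + \left(N + \left(7 + \left(-4\right)^{2}\right)\right)^{2} = -2 + \left(N + \left(7 + 16\right)\right)^{2} = -2 + \left(N + 23\right)^{2} = -2 + \left(23 + N\right)^{2}$)
$1 u{\left(3 \right)} \left(-9\right) \left(-1072\right) = 1 \left(-2 + \left(23 + 3\right)^{2}\right) \left(-9\right) \left(-1072\right) = 1 \left(-2 + 26^{2}\right) \left(-9\right) \left(-1072\right) = 1 \left(-2 + 676\right) \left(-9\right) \left(-1072\right) = 1 \cdot 674 \left(-9\right) \left(-1072\right) = 674 \left(-9\right) \left(-1072\right) = \left(-6066\right) \left(-1072\right) = 6502752$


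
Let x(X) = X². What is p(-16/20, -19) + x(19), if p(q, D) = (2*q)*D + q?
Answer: 1953/5 ≈ 390.60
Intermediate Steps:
p(q, D) = q + 2*D*q (p(q, D) = 2*D*q + q = q + 2*D*q)
p(-16/20, -19) + x(19) = (-16/20)*(1 + 2*(-19)) + 19² = (-16*1/20)*(1 - 38) + 361 = -⅘*(-37) + 361 = 148/5 + 361 = 1953/5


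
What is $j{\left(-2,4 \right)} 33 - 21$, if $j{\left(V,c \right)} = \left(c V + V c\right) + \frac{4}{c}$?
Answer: $-516$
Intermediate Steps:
$j{\left(V,c \right)} = \frac{4}{c} + 2 V c$ ($j{\left(V,c \right)} = \left(V c + V c\right) + \frac{4}{c} = 2 V c + \frac{4}{c} = \frac{4}{c} + 2 V c$)
$j{\left(-2,4 \right)} 33 - 21 = \left(\frac{4}{4} + 2 \left(-2\right) 4\right) 33 - 21 = \left(4 \cdot \frac{1}{4} - 16\right) 33 - 21 = \left(1 - 16\right) 33 - 21 = \left(-15\right) 33 - 21 = -495 - 21 = -516$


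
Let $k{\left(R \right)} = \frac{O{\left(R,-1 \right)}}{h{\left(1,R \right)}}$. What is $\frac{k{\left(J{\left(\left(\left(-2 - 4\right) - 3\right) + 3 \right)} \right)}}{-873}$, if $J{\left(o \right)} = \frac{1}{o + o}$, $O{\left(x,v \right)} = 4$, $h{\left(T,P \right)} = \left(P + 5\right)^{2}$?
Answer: $- \frac{64}{337657} \approx -0.00018954$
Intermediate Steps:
$h{\left(T,P \right)} = \left(5 + P\right)^{2}$
$J{\left(o \right)} = \frac{1}{2 o}$
$k{\left(R \right)} = \frac{4}{\left(5 + R\right)^{2}}$
$\frac{k{\left(J{\left(\left(\left(-2 - 4\right) - 3\right) + 3 \right)} \right)}}{-873} = \frac{4 \frac{1}{\left(5 + \frac{1}{2 \left(\left(\left(-2 - 4\right) - 3\right) + 3\right)}\right)^{2}}}{-873} = \frac{4}{\left(5 + \frac{1}{2 \left(\left(-6 - 3\right) + 3\right)}\right)^{2}} \left(- \frac{1}{873}\right) = \frac{4}{\left(5 + \frac{1}{2 \left(-9 + 3\right)}\right)^{2}} \left(- \frac{1}{873}\right) = \frac{4}{\left(5 + \frac{1}{2 \left(-6\right)}\right)^{2}} \left(- \frac{1}{873}\right) = \frac{4}{\left(5 + \frac{1}{2} \left(- \frac{1}{6}\right)\right)^{2}} \left(- \frac{1}{873}\right) = \frac{4}{\left(5 - \frac{1}{12}\right)^{2}} \left(- \frac{1}{873}\right) = \frac{4}{\frac{3481}{144}} \left(- \frac{1}{873}\right) = 4 \cdot \frac{144}{3481} \left(- \frac{1}{873}\right) = \frac{576}{3481} \left(- \frac{1}{873}\right) = - \frac{64}{337657}$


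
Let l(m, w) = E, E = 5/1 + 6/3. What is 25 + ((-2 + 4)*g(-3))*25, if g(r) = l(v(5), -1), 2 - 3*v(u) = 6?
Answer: 375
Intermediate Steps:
v(u) = -4/3 (v(u) = 2/3 - 1/3*6 = 2/3 - 2 = -4/3)
E = 7 (E = 5*1 + 6*(1/3) = 5 + 2 = 7)
l(m, w) = 7
g(r) = 7
25 + ((-2 + 4)*g(-3))*25 = 25 + ((-2 + 4)*7)*25 = 25 + (2*7)*25 = 25 + 14*25 = 25 + 350 = 375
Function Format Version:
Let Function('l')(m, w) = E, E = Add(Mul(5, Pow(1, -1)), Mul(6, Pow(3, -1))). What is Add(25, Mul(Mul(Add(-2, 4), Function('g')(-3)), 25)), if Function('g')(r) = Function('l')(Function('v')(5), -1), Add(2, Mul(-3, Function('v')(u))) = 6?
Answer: 375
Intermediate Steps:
Function('v')(u) = Rational(-4, 3) (Function('v')(u) = Add(Rational(2, 3), Mul(Rational(-1, 3), 6)) = Add(Rational(2, 3), -2) = Rational(-4, 3))
E = 7 (E = Add(Mul(5, 1), Mul(6, Rational(1, 3))) = Add(5, 2) = 7)
Function('l')(m, w) = 7
Function('g')(r) = 7
Add(25, Mul(Mul(Add(-2, 4), Function('g')(-3)), 25)) = Add(25, Mul(Mul(Add(-2, 4), 7), 25)) = Add(25, Mul(Mul(2, 7), 25)) = Add(25, Mul(14, 25)) = Add(25, 350) = 375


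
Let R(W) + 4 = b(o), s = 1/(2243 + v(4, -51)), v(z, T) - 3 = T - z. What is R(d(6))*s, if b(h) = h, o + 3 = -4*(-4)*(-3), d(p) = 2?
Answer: -55/2191 ≈ -0.025103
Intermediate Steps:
v(z, T) = 3 + T - z (v(z, T) = 3 + (T - z) = 3 + T - z)
o = -51 (o = -3 - 4*(-4)*(-3) = -3 + 16*(-3) = -3 - 48 = -51)
s = 1/2191 (s = 1/(2243 + (3 - 51 - 1*4)) = 1/(2243 + (3 - 51 - 4)) = 1/(2243 - 52) = 1/2191 ≈ 0.00045641)
R(W) = -55 (R(W) = -4 - 51 = -55)
R(d(6))*s = -55*1/2191 = -55/2191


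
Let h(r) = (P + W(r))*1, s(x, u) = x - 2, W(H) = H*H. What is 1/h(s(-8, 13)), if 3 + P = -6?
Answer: 1/91 ≈ 0.010989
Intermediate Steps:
P = -9 (P = -3 - 6 = -9)
W(H) = H²
s(x, u) = -2 + x
h(r) = -9 + r² (h(r) = (-9 + r²)*1 = -9 + r²)
1/h(s(-8, 13)) = 1/(-9 + (-2 - 8)²) = 1/(-9 + (-10)²) = 1/(-9 + 100) = 1/91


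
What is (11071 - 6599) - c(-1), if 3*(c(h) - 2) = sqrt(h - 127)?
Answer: 4470 - 8*I*sqrt(2)/3 ≈ 4470.0 - 3.7712*I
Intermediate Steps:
c(h) = 2 + sqrt(-127 + h)/3 (c(h) = 2 + sqrt(h - 127)/3 = 2 + sqrt(-127 + h)/3)
(11071 - 6599) - c(-1) = (11071 - 6599) - (2 + sqrt(-127 - 1)/3) = 4472 - (2 + sqrt(-128)/3) = 4472 - (2 + (8*I*sqrt(2))/3) = 4472 - (2 + 8*I*sqrt(2)/3) = 4472 + (-2 - 8*I*sqrt(2)/3) = 4470 - 8*I*sqrt(2)/3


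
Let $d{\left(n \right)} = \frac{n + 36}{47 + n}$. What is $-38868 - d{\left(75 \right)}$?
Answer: $- \frac{4742007}{122} \approx -38869.0$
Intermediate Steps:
$d{\left(n \right)} = \frac{36 + n}{47 + n}$
$-38868 - d{\left(75 \right)} = -38868 - \frac{36 + 75}{47 + 75} = -38868 - \frac{1}{122} \cdot 111 = -38868 - \frac{111}{122} = - \frac{4742007}{122}$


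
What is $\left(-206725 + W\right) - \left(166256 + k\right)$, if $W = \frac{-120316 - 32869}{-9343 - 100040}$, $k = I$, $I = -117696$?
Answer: $- \frac{27923685970}{109383} \approx -2.5528 \cdot 10^{5}$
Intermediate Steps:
$k = -117696$
$W = \frac{153185}{109383}$ ($W = - \frac{153185}{-109383} = \left(-153185\right) \left(- \frac{1}{109383}\right) = \frac{153185}{109383} \approx 1.4004$)
$\left(-206725 + W\right) - \left(166256 + k\right) = \left(-206725 + \frac{153185}{109383}\right) - 48560 = - \frac{22612047490}{109383} + \left(-166256 + 117696\right) = - \frac{22612047490}{109383} - 48560 = - \frac{27923685970}{109383}$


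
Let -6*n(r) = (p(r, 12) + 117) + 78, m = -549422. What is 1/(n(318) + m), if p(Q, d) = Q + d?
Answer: -2/1099019 ≈ -1.8198e-6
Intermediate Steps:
n(r) = -69/2 - r/6 (n(r) = -(((r + 12) + 117) + 78)/6 = -(((12 + r) + 117) + 78)/6 = -((129 + r) + 78)/6 = -(207 + r)/6 = -69/2 - r/6)
1/(n(318) + m) = 1/((-69/2 - ⅙*318) - 549422) = 1/((-69/2 - 53) - 549422) = 1/(-175/2 - 549422) = 1/(-1099019/2) = -2/1099019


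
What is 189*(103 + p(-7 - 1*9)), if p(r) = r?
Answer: 16443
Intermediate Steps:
189*(103 + p(-7 - 1*9)) = 189*(103 + (-7 - 1*9)) = 189*(103 + (-7 - 9)) = 189*(103 - 16) = 189*87 = 16443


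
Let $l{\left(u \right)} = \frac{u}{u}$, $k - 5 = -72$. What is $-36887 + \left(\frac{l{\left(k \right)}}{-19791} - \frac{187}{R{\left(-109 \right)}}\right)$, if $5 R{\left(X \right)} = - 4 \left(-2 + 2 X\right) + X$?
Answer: $- \frac{187624037021}{5086287} \approx -36888.0$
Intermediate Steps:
$k = -67$ ($k = 5 - 72 = -67$)
$R{\left(X \right)} = \frac{8}{5} - \frac{7 X}{5}$ ($R{\left(X \right)} = \frac{- 4 \left(-2 + 2 X\right) + X}{5} = \frac{\left(8 - 8 X\right) + X}{5} = \frac{8 - 7 X}{5} = \frac{8}{5} - \frac{7 X}{5}$)
$l{\left(u \right)} = 1$
$-36887 + \left(\frac{l{\left(k \right)}}{-19791} - \frac{187}{R{\left(-109 \right)}}\right) = -36887 + \left(1 \frac{1}{-19791} - \frac{187}{\frac{8}{5} - - \frac{763}{5}}\right) = -36887 + \left(1 \left(- \frac{1}{19791}\right) - \frac{187}{\frac{8}{5} + \frac{763}{5}}\right) = -36887 - \left(\frac{1}{19791} + \frac{187}{\frac{771}{5}}\right) = -36887 - \frac{6168452}{5086287} = - \frac{187624037021}{5086287}$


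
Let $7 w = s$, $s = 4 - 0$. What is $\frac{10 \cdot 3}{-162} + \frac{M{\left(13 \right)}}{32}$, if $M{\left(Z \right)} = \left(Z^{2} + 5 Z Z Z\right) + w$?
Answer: $\frac{1053547}{3024} \approx 348.4$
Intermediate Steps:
$s = 4$ ($s = 4 + 0 = 4$)
$w = \frac{4}{7}$ ($w = \frac{1}{7} \cdot 4 = \frac{4}{7} \approx 0.57143$)
$M{\left(Z \right)} = \frac{4}{7} + Z^{2} + 5 Z^{3}$ ($M{\left(Z \right)} = \left(Z^{2} + 5 Z Z Z\right) + \frac{4}{7} = \left(Z^{2} + 5 Z^{2} Z\right) + \frac{4}{7} = \left(Z^{2} + 5 Z^{3}\right) + \frac{4}{7} = \frac{4}{7} + Z^{2} + 5 Z^{3}$)
$\frac{10 \cdot 3}{-162} + \frac{M{\left(13 \right)}}{32} = \frac{10 \cdot 3}{-162} + \frac{\frac{4}{7} + 13^{2} + 5 \cdot 13^{3}}{32} = 30 \left(- \frac{1}{162}\right) + \left(\frac{4}{7} + 169 + 5 \cdot 2197\right) \frac{1}{32} = - \frac{5}{27} + \left(\frac{4}{7} + 169 + 10985\right) \frac{1}{32} = - \frac{5}{27} + \frac{78082}{7} \cdot \frac{1}{32} = - \frac{5}{27} + \frac{39041}{112} = \frac{1053547}{3024}$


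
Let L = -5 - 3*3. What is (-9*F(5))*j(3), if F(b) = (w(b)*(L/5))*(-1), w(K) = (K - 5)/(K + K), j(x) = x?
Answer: 0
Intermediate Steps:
L = -14 (L = -5 - 9 = -14)
w(K) = (-5 + K)/(2*K) (w(K) = (-5 + K)/((2*K)) = (-5 + K)*(1/(2*K)) = (-5 + K)/(2*K))
F(b) = 7*(-5 + b)/(5*b) (F(b) = (((-5 + b)/(2*b))*(-14/5))*(-1) = -7*(-5 + b)/(5*b)*(-1) = 7*(-5 + b)/(5*b))
(-9*F(5))*j(3) = -9*(7/5 - 7/5)*3 = -9*0*3 = 0*3 = 0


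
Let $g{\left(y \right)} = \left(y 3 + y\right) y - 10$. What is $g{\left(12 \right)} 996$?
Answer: $563736$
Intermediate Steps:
$g{\left(y \right)} = -10 + 4 y^{2}$ ($g{\left(y \right)} = \left(3 y + y\right) y - 10 = 4 y y - 10 = 4 y^{2} - 10 = -10 + 4 y^{2}$)
$g{\left(12 \right)} 996 = \left(-10 + 4 \cdot 12^{2}\right) 996 = \left(-10 + 4 \cdot 144\right) 996 = \left(-10 + 576\right) 996 = 566 \cdot 996 = 563736$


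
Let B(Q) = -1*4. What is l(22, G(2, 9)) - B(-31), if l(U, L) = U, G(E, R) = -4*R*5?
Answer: 26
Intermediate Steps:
G(E, R) = -20*R
B(Q) = -4
l(22, G(2, 9)) - B(-31) = 22 - 1*(-4) = 22 + 4 = 26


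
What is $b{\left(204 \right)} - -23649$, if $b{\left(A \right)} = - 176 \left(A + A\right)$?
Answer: $-48159$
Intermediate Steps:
$b{\left(A \right)} = - 352 A$ ($b{\left(A \right)} = - 176 \cdot 2 A = - 352 A$)
$b{\left(204 \right)} - -23649 = \left(-352\right) 204 - -23649 = -71808 + 23649 = -48159$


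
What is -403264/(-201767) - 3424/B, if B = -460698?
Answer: 93236884240/46476826683 ≈ 2.0061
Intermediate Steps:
-403264/(-201767) - 3424/B = -403264/(-201767) - 3424/(-460698) = -403264*(-1/201767) - 3424*(-1/460698) = 403264/201767 + 1712/230349 = 93236884240/46476826683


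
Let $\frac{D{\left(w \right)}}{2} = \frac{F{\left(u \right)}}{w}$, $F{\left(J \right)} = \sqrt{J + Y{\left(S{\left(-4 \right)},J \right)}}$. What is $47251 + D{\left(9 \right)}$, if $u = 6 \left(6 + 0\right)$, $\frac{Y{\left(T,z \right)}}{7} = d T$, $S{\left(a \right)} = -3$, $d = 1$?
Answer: $47251 + \frac{2 \sqrt{15}}{9} \approx 47252.0$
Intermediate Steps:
$Y{\left(T,z \right)} = 7 T$ ($Y{\left(T,z \right)} = 7 \cdot 1 T = 7 T$)
$u = 36$ ($u = 6 \cdot 6 = 36$)
$F{\left(J \right)} = \sqrt{-21 + J}$ ($F{\left(J \right)} = \sqrt{J + 7 \left(-3\right)} = \sqrt{J - 21} = \sqrt{-21 + J}$)
$D{\left(w \right)} = \frac{2 \sqrt{15}}{w}$ ($D{\left(w \right)} = 2 \frac{\sqrt{-21 + 36}}{w} = 2 \frac{\sqrt{15}}{w} = \frac{2 \sqrt{15}}{w}$)
$47251 + D{\left(9 \right)} = 47251 + \frac{2 \sqrt{15}}{9}$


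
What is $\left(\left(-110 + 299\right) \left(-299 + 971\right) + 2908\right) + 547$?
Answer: $130463$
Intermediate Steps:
$\left(\left(-110 + 299\right) \left(-299 + 971\right) + 2908\right) + 547 = \left(189 \cdot 672 + 2908\right) + 547 = \left(127008 + 2908\right) + 547 = 129916 + 547 = 130463$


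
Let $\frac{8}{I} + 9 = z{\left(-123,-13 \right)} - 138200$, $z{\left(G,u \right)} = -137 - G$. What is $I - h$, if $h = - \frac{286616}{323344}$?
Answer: $\frac{4951792077}{5586697214} \approx 0.88635$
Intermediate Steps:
$I = - \frac{8}{138223}$ ($I = \frac{8}{-9 - 138214} = \frac{8}{-138223} = 8 \left(- \frac{1}{138223}\right) = - \frac{8}{138223} \approx -5.7878 \cdot 10^{-5}$)
$h = - \frac{35827}{40418}$ ($h = \left(-286616\right) \frac{1}{323344} = - \frac{35827}{40418} \approx -0.88641$)
$I - h = - \frac{8}{138223} - - \frac{35827}{40418} = - \frac{8}{138223} + \frac{35827}{40418} = \frac{4951792077}{5586697214}$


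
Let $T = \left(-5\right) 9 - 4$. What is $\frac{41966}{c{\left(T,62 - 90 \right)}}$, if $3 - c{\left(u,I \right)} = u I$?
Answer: $- \frac{41966}{1369} \approx -30.654$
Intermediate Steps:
$T = -49$ ($T = -45 - 4 = -49$)
$c{\left(u,I \right)} = 3 - I u$ ($c{\left(u,I \right)} = 3 - u I = 3 - I u$)
$\frac{41966}{c{\left(T,62 - 90 \right)}} = \frac{41966}{3 - \left(62 - 90\right) \left(-49\right)} = \frac{41966}{3 - \left(-28\right) \left(-49\right)} = \frac{41966}{3 - 1372} = \frac{41966}{-1369} = 41966 \left(- \frac{1}{1369}\right) = - \frac{41966}{1369}$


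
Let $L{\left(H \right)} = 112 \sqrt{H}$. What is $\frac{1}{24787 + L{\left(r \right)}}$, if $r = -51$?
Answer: $\frac{3541}{87862159} - \frac{16 i \sqrt{51}}{87862159} \approx 4.0302 \cdot 10^{-5} - 1.3005 \cdot 10^{-6} i$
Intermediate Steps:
$\frac{1}{24787 + L{\left(r \right)}} = \frac{1}{24787 + 112 \sqrt{-51}} = \frac{1}{24787 + 112 i \sqrt{51}}$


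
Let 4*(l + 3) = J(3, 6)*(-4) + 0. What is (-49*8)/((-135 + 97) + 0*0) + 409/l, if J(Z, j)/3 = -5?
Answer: 10123/228 ≈ 44.399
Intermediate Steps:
J(Z, j) = -15 (J(Z, j) = 3*(-5) = -15)
l = 12 (l = -3 + (-15*(-4) + 0)/4 = -3 + (60 + 0)/4 = -3 + (¼)*60 = -3 + 15 = 12)
(-49*8)/((-135 + 97) + 0*0) + 409/l = (-49*8)/((-135 + 97) + 0*0) + 409/12 = -392/(-38 + 0) + 409*(1/12) = -392/(-38) + 409/12 = -392*(-1/38) + 409/12 = 196/19 + 409/12 = 10123/228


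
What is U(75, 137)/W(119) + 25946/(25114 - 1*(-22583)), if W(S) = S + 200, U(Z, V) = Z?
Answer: 11854049/15215343 ≈ 0.77909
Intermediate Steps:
W(S) = 200 + S
U(75, 137)/W(119) + 25946/(25114 - 1*(-22583)) = 75/(200 + 119) + 25946/(25114 - 1*(-22583)) = 75/319 + 25946/(25114 + 22583) = 75*(1/319) + 25946/47697 = 75/319 + 25946*(1/47697) = 75/319 + 25946/47697 = 11854049/15215343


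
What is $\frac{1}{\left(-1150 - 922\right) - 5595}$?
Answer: $- \frac{1}{7667} \approx -0.00013043$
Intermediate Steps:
$\frac{1}{\left(-1150 - 922\right) - 5595} = \frac{1}{-2072 - 5595} = \frac{1}{-7667} = - \frac{1}{7667}$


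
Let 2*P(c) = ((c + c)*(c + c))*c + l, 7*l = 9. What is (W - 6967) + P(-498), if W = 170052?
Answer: -3455884577/14 ≈ -2.4685e+8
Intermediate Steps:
l = 9/7 (l = (⅐)*9 = 9/7 ≈ 1.2857)
P(c) = 9/14 + 2*c³ (P(c) = (((c + c)*(c + c))*c + 9/7)/2 = (((2*c)*(2*c))*c + 9/7)/2 = ((4*c²)*c + 9/7)/2 = (4*c³ + 9/7)/2 = (9/7 + 4*c³)/2 = 9/14 + 2*c³)
(W - 6967) + P(-498) = (170052 - 6967) + (9/14 + 2*(-498)³) = 163085 + (9/14 + 2*(-123505992)) = 163085 + (9/14 - 247011984) = 163085 - 3458167767/14 = -3455884577/14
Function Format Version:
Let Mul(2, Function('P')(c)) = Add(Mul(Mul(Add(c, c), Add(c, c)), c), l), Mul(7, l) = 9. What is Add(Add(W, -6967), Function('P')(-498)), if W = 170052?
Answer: Rational(-3455884577, 14) ≈ -2.4685e+8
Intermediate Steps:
l = Rational(9, 7) (l = Mul(Rational(1, 7), 9) = Rational(9, 7) ≈ 1.2857)
Function('P')(c) = Add(Rational(9, 14), Mul(2, Pow(c, 3))) (Function('P')(c) = Mul(Rational(1, 2), Add(Mul(Mul(Add(c, c), Add(c, c)), c), Rational(9, 7))) = Mul(Rational(1, 2), Add(Mul(Mul(Mul(2, c), Mul(2, c)), c), Rational(9, 7))) = Mul(Rational(1, 2), Add(Mul(Mul(4, Pow(c, 2)), c), Rational(9, 7))) = Mul(Rational(1, 2), Add(Mul(4, Pow(c, 3)), Rational(9, 7))) = Mul(Rational(1, 2), Add(Rational(9, 7), Mul(4, Pow(c, 3)))) = Add(Rational(9, 14), Mul(2, Pow(c, 3))))
Add(Add(W, -6967), Function('P')(-498)) = Add(Add(170052, -6967), Add(Rational(9, 14), Mul(2, Pow(-498, 3)))) = Add(163085, Add(Rational(9, 14), Mul(2, -123505992))) = Add(163085, Add(Rational(9, 14), -247011984)) = Add(163085, Rational(-3458167767, 14)) = Rational(-3455884577, 14)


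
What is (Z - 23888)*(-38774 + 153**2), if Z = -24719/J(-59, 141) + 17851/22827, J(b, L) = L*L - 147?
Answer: 2624486382944865/7150286 ≈ 3.6705e+8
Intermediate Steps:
J(b, L) = -147 + L**2 (J(b, L) = L**2 - 147 = -147 + L**2)
Z = -23554331/50052002 (Z = -24719/(-147 + 141**2) + 17851/22827 = -24719/(-147 + 19881) + 17851*(1/22827) = -24719/19734 + 17851/22827 = -23554331/50052002 ≈ -0.47060)
(Z - 23888)*(-38774 + 153**2) = (-23554331/50052002 - 23888)*(-38774 + 153**2) = -1195665778107*(-38774 + 23409)/50052002 = -1195665778107/50052002*(-15365) = 2624486382944865/7150286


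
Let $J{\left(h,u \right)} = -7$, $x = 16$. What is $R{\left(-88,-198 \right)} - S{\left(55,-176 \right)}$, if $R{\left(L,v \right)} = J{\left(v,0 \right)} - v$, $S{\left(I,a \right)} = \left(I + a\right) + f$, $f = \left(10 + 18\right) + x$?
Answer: $268$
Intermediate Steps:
$f = 44$ ($f = \left(10 + 18\right) + 16 = 28 + 16 = 44$)
$S{\left(I,a \right)} = 44 + I + a$ ($S{\left(I,a \right)} = \left(I + a\right) + 44 = 44 + I + a$)
$R{\left(L,v \right)} = -7 - v$
$R{\left(-88,-198 \right)} - S{\left(55,-176 \right)} = \left(-7 - -198\right) - \left(44 + 55 - 176\right) = \left(-7 + 198\right) - -77 = 191 + 77 = 268$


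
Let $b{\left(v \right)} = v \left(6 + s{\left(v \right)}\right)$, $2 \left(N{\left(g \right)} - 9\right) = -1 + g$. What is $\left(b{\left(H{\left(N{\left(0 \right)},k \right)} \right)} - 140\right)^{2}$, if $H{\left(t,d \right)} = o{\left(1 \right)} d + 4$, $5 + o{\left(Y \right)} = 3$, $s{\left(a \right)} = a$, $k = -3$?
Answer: $400$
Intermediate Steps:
$o{\left(Y \right)} = -2$ ($o{\left(Y \right)} = -5 + 3 = -2$)
$N{\left(g \right)} = \frac{17}{2} + \frac{g}{2}$ ($N{\left(g \right)} = 9 + \frac{-1 + g}{2} = 9 + \left(- \frac{1}{2} + \frac{g}{2}\right) = \frac{17}{2} + \frac{g}{2}$)
$H{\left(t,d \right)} = 4 - 2 d$ ($H{\left(t,d \right)} = - 2 d + 4 = 4 - 2 d$)
$b{\left(v \right)} = v \left(6 + v\right)$
$\left(b{\left(H{\left(N{\left(0 \right)},k \right)} \right)} - 140\right)^{2} = \left(\left(4 - -6\right) \left(6 + \left(4 - -6\right)\right) - 140\right)^{2} = \left(\left(4 + 6\right) \left(6 + \left(4 + 6\right)\right) - 140\right)^{2} = \left(10 \left(6 + 10\right) - 140\right)^{2} = \left(10 \cdot 16 - 140\right)^{2} = \left(160 - 140\right)^{2} = 20^{2} = 400$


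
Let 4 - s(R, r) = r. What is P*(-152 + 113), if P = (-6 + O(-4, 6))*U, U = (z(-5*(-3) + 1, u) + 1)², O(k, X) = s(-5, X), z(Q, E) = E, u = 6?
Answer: 15288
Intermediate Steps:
s(R, r) = 4 - r
O(k, X) = 4 - X
U = 49 (U = (6 + 1)² = 7² = 49)
P = -392 (P = (-6 + (4 - 1*6))*49 = (-6 + (4 - 6))*49 = (-6 - 2)*49 = -8*49 = -392)
P*(-152 + 113) = -392*(-152 + 113) = -392*(-39) = 15288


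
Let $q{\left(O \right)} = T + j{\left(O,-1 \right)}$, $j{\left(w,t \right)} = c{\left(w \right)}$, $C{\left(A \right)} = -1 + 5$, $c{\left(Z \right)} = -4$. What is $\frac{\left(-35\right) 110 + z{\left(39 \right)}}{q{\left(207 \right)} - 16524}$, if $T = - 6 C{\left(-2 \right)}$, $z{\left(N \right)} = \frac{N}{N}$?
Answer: $\frac{3849}{16552} \approx 0.23254$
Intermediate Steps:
$C{\left(A \right)} = 4$
$z{\left(N \right)} = 1$
$j{\left(w,t \right)} = -4$
$T = -24$ ($T = \left(-6\right) 4 = -24$)
$q{\left(O \right)} = -28$ ($q{\left(O \right)} = -24 - 4 = -28$)
$\frac{\left(-35\right) 110 + z{\left(39 \right)}}{q{\left(207 \right)} - 16524} = \frac{\left(-35\right) 110 + 1}{-28 - 16524} = \frac{-3850 + 1}{-16552} = \left(-3849\right) \left(- \frac{1}{16552}\right) = \frac{3849}{16552}$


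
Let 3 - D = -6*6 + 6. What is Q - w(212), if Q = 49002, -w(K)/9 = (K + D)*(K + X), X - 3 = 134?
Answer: 818547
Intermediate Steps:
D = 33 (D = 3 - (-6*6 + 6) = 3 - (-36 + 6) = 3 - 1*(-30) = 3 + 30 = 33)
X = 137 (X = 3 + 134 = 137)
w(K) = -9*(33 + K)*(137 + K) (w(K) = -9*(K + 33)*(K + 137) = -9*(33 + K)*(137 + K))
Q - w(212) = 49002 - (-40689 - 1530*212 - 9*212**2) = 49002 - (-40689 - 324360 - 9*44944) = 49002 - (-40689 - 324360 - 404496) = 49002 - 1*(-769545) = 49002 + 769545 = 818547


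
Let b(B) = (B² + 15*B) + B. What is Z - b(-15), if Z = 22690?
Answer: 22705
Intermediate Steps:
b(B) = B² + 16*B
Z - b(-15) = 22690 - (-15)*(16 - 15) = 22690 - (-15) = 22690 - 1*(-15) = 22690 + 15 = 22705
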